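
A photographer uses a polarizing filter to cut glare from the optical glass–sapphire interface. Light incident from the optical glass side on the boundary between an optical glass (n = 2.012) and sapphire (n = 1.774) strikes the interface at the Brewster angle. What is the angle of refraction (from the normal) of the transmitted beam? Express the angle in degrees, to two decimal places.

tan θ_B = n₂/n₁ = 1.774/2.012 = 0.8817, so θ_B = 41.40°.
At Brewster's angle the reflected and refracted rays are perpendicular, so θ_t = 90° − θ_B = 90° − 41.40° = 48.60°.

θ_t ≈ 48.60°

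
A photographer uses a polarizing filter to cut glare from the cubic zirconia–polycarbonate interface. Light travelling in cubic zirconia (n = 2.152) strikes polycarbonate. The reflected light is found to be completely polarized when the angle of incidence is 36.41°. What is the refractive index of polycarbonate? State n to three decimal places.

At Brewster's angle, tan θ_B = n₂/n₁ with n₁ on the incident side (cubic zirconia) and n₂ on the transmitted side (polycarbonate).
n₂ = n₁ tan θ_B = 2.152 × tan 36.41° = 1.587.

n ≈ 1.587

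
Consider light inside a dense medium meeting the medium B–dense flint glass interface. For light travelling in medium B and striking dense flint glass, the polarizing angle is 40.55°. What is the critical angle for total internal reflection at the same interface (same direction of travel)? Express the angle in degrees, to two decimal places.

From Brewster, n₂/n₁ = tan θ_B = tan 40.55° = 0.8556.
Then sin θ_c = n₂/n₁ = 0.8556, so θ_c = arcsin 0.8556 = 58.83°.

θ_c ≈ 58.83°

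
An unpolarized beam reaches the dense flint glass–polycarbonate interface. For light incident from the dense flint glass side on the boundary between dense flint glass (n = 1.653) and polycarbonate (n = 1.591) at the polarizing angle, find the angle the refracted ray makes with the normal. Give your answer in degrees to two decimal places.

θ_B = arctan(n₂/n₁) = arctan(1.591/1.653) = 43.91°.
Since θ_B + θ_t = 90° at Brewster incidence, θ_t = 90° − 43.91° = 46.09°.

θ_t ≈ 46.09°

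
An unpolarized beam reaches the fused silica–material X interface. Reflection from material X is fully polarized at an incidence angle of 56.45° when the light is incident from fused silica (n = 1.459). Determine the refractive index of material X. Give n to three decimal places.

n ≈ 2.200

Brewster's law: tan θ_B = n₂/n₁ (light incident in fused silica, refracted into material X).
n₂ = n₁ tan θ_B = 1.459 × tan 56.45° = 2.200.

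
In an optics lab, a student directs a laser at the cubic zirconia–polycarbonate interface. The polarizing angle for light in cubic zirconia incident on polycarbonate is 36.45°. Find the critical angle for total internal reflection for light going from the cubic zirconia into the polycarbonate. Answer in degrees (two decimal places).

From Brewster, n₂/n₁ = tan θ_B = tan 36.45° = 0.7386.
Then sin θ_c = n₂/n₁ = 0.7386, so θ_c = arcsin 0.7386 = 47.61°.

θ_c ≈ 47.61°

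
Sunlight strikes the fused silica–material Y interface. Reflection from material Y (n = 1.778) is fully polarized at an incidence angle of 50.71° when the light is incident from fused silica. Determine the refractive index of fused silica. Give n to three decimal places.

n ≈ 1.455

Brewster's law: tan θ_B = n₂/n₁ (light incident in fused silica, refracted into material Y).
n₁ = n₂ / tan θ_B = 1.778 / tan 50.71° = 1.455.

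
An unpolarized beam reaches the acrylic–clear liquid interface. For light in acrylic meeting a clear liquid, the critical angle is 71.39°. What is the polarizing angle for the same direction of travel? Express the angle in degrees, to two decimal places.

θ_B ≈ 43.46°

sin θ_c = n₂/n₁, so n₂/n₁ = sin 71.39° = 0.9477.
Brewster: tan θ_B = n₂/n₁ = 0.9477.
θ_B = arctan(0.9477) = 43.46°.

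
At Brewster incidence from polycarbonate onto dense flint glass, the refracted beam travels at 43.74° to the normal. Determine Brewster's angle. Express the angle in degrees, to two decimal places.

θ_B ≈ 46.26°

At Brewster's angle the reflected and refracted rays are perpendicular, so θ_B + θ_t = 90°.
So θ_B = 90° − θ_t = 90° − 43.74° = 46.26°.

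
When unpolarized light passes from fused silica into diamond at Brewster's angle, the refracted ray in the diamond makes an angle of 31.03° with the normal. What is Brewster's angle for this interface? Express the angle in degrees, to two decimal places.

θ_B ≈ 58.97°

Brewster's condition makes the reflected and refracted beams perpendicular: θ_B + θ_t = 90°.
So θ_B = 90° − θ_t = 90° − 31.03° = 58.97°.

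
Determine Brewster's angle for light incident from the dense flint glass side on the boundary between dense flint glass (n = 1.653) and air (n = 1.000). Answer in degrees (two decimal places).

The reflected p-component vanishes when tan θ_B = n₂/n₁.
tan θ_B = n₂/n₁ = 1.000/1.653 = 0.6050.
θ_B = arctan(0.6050) = 31.17°.

θ_B ≈ 31.17°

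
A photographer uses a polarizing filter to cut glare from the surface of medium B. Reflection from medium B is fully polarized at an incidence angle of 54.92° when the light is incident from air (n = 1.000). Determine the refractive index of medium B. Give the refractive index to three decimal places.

Brewster's law: tan θ_B = n₂/n₁ (light incident in air, refracted into medium B).
n₂ = n₁ tan θ_B = 1.000 × tan 54.92° = 1.424.

n ≈ 1.424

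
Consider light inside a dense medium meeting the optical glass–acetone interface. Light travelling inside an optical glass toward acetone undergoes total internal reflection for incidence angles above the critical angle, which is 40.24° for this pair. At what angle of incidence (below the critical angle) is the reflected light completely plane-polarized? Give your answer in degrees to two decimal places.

At the critical angle sin θ_c = n₂/n₁, giving n₂/n₁ = sin 40.24° = 0.6460.
Then tan θ_B = n₂/n₁ = 0.6460, so θ_B = arctan 0.6460 = 32.86°.

θ_B ≈ 32.86°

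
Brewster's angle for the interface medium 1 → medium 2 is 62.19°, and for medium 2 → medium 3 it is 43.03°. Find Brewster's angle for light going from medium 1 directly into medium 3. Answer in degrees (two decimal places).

θ_B ≈ 60.53°

tan θ_B(1→2) = n₂/n₁ = tan 62.19° = 1.8959.
tan θ_B(2→3) = n₃/n₂ = tan 43.03° = 0.9335.
n₃/n₁ = 1.7698. Then tan θ_B(1→3) = n₃/n₁, so θ_B(1→3) = arctan(1.7698) = 60.53°.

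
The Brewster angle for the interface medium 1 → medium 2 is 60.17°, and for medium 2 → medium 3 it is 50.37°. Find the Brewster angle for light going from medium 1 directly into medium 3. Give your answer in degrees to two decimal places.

θ_B ≈ 64.60°

n₂/n₁ = tan 60.17° = 1.7440 and n₃/n₂ = tan 50.37° = 1.2075.
n₃/n₁ = 2.1059. Then tan θ_B(1→3) = n₃/n₁, so θ_B(1→3) = arctan(2.1059) = 64.60°.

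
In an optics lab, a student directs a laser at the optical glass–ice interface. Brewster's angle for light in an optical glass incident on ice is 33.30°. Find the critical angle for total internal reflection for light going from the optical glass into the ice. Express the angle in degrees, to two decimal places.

θ_c ≈ 41.06°

tan θ_B = n₂/n₁ = tan 33.30° = 0.6569.
Total internal reflection: sin θ_c = n₂/n₁ = 0.6569.
θ_c = arcsin(0.6569) = 41.06°.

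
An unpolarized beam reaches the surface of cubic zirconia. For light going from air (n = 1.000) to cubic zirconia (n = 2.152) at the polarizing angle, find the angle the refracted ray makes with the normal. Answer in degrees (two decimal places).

θ_B = arctan(n₂/n₁) = arctan(2.152/1.000) = 65.08°.
At Brewster's angle the reflected and refracted rays are perpendicular, so θ_t = 90° − θ_B = 90° − 65.08° = 24.92°.

θ_t ≈ 24.92°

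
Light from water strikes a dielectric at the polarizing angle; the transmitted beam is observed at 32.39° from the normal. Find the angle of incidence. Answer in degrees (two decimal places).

Brewster's condition makes the reflected and refracted beams perpendicular: θ_B + θ_t = 90°.
θ_B = 90° − 32.39° = 57.61°.

θ_B ≈ 57.61°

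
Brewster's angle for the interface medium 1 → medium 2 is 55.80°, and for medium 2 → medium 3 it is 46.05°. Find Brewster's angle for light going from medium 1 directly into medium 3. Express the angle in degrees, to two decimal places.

n₂/n₁ = tan 55.80° = 1.4715 and n₃/n₂ = tan 46.05° = 1.0373.
n₃/n₁ = 1.5264. Then tan θ_B(1→3) = n₃/n₁, so θ_B(1→3) = arctan(1.5264) = 56.77°.

θ_B ≈ 56.77°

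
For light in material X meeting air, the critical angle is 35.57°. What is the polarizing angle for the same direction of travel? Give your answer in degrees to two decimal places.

n₂/n₁ = sin θ_c = sin 35.57° = 0.5817.
tan θ_B equals the same ratio, so θ_B = arctan(0.5817) = 30.19°.

θ_B ≈ 30.19°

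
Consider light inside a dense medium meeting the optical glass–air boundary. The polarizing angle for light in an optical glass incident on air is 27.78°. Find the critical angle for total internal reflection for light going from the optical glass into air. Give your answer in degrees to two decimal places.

θ_c ≈ 31.79°

n₂/n₁ = tan 27.78° = 0.5268; the critical angle satisfies sin θ_c = n₂/n₁.
θ_c = arcsin(0.5268) = 31.79°.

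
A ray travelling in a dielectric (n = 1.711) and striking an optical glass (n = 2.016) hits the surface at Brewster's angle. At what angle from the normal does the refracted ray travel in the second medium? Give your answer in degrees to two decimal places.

θ_t ≈ 40.32°

θ_B = arctan(n₂/n₁) = arctan(2.016/1.711) = 49.68°.
At Brewster's angle the reflected and refracted rays are perpendicular, so θ_t = 90° − θ_B = 90° − 49.68° = 40.32°.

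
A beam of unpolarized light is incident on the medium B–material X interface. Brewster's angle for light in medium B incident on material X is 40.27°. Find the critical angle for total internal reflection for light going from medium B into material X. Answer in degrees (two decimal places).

tan θ_B = n₂/n₁ = tan 40.27° = 0.8472.
Total internal reflection: sin θ_c = n₂/n₁ = 0.8472.
θ_c = arcsin(0.8472) = 57.90°.

θ_c ≈ 57.90°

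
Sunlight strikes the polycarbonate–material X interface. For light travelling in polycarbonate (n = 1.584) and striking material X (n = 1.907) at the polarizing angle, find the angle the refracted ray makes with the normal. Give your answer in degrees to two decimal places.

θ_B = arctan(n₂/n₁) = arctan(1.907/1.584) = 50.29°.
At Brewster's angle the reflected and refracted rays are perpendicular, so θ_t = 90° − θ_B = 90° − 50.29° = 39.71°.

θ_t ≈ 39.71°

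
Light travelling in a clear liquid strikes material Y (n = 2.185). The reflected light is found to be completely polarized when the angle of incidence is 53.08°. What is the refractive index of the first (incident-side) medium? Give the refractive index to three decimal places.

n ≈ 1.642

At the polarizing angle, tan θ_B = n₂/n₁ with n₁ on the incident side (a clear liquid) and n₂ on the transmitted side (material Y).
n₁ = n₂ / tan θ_B = 2.185 / tan 53.08° = 1.642.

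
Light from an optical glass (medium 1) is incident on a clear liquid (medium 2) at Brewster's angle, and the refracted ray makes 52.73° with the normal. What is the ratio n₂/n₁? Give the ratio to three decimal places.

θ_B + θ_t = 90°, so θ_B = 90° − 52.73° = 37.27°.
tan θ_B = n₂/n₁, so n₂/n₁ = tan 37.27° = 0.761.

n₂/n₁ ≈ 0.761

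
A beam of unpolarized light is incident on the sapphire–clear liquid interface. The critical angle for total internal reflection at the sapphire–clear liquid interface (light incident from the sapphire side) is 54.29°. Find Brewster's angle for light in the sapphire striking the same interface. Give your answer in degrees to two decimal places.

θ_B ≈ 39.08°

sin θ_c = n₂/n₁, so n₂/n₁ = sin 54.29° = 0.8120.
Brewster: tan θ_B = n₂/n₁ = 0.8120.
θ_B = arctan(0.8120) = 39.08°.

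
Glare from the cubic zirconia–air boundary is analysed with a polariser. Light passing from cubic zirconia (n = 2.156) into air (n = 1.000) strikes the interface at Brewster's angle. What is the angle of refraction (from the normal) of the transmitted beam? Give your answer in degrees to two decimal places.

θ_t ≈ 65.12°

tan θ_B = n₂/n₁ = 1.000/2.156 = 0.4638, so θ_B = 24.88°.
At Brewster's angle the reflected and refracted rays are perpendicular, so θ_t = 90° − θ_B = 90° − 24.88° = 65.12°.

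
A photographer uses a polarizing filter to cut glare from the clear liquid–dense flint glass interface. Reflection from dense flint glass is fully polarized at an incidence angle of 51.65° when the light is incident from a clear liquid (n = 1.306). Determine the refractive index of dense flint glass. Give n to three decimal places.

n ≈ 1.651

At the polarizing angle, tan θ_B = n₂/n₁ with n₁ on the incident side (a clear liquid) and n₂ on the transmitted side (dense flint glass).
n₂ = n₁ tan θ_B = 1.306 × tan 51.65° = 1.651.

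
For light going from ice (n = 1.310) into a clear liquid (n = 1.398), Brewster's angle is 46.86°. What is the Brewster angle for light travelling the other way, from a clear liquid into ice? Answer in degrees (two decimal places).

θ_B' ≈ 43.14°

tan θ_B' = n₁/n₂ = 1/tan θ_B, so θ_B' = 90° − θ_B.
θ_B' = 90° − 46.86° = 43.14°.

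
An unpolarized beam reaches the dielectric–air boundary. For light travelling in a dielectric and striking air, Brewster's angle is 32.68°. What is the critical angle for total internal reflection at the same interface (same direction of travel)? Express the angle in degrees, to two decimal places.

θ_c ≈ 39.90°

From Brewster, n₂/n₁ = tan θ_B = tan 32.68° = 0.6415.
Then sin θ_c = n₂/n₁ = 0.6415, so θ_c = arcsin 0.6415 = 39.90°.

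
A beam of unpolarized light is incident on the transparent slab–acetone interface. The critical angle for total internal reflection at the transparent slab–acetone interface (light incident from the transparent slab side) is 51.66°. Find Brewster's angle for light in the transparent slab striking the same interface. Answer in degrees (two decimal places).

At the critical angle sin θ_c = n₂/n₁, giving n₂/n₁ = sin 51.66° = 0.7843.
Then tan θ_B = n₂/n₁ = 0.7843, so θ_B = arctan 0.7843 = 38.11°.

θ_B ≈ 38.11°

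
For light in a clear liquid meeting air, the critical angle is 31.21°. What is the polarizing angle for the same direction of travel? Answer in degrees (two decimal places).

θ_B ≈ 27.39°

At the critical angle sin θ_c = n₂/n₁, giving n₂/n₁ = sin 31.21° = 0.5182.
Then tan θ_B = n₂/n₁ = 0.5182, so θ_B = arctan 0.5182 = 27.39°.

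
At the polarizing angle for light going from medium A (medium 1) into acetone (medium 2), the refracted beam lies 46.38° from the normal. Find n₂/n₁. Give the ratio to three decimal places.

At Brewster incidence θ_B = 90° − θ_t = 90° − 46.38° = 43.62°.
tan θ_B = n₂/n₁, so n₂/n₁ = tan 43.62° = 0.953.

n₂/n₁ ≈ 0.953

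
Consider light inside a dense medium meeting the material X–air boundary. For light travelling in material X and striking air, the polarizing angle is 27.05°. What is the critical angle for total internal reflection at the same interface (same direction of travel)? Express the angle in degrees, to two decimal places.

From Brewster, n₂/n₁ = tan θ_B = tan 27.05° = 0.5106.
Then sin θ_c = n₂/n₁ = 0.5106, so θ_c = arcsin 0.5106 = 30.71°.

θ_c ≈ 30.71°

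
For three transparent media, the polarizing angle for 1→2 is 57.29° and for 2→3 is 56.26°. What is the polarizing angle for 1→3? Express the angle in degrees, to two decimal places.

θ_B ≈ 66.78°

n₂/n₁ = tan 57.29° = 1.5571 and n₃/n₂ = tan 56.26° = 1.4972.
Multiplying, n₃/n₁ = 1.5571 × 1.4972 = 2.3312, and θ_B(1→3) = arctan 2.3312 = 66.78°.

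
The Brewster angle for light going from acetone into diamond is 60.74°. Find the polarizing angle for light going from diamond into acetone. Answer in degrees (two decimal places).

θ_B' ≈ 29.26°

Reversing the direction swaps n₁ and n₂, so tan θ_B' = 1/tan θ_B and θ_B' = 90° − θ_B.
Hence θ_B' = 90° − 60.74° = 29.26°.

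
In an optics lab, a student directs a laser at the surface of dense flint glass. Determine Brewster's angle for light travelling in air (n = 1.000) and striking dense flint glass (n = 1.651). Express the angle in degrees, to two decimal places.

θ_B ≈ 58.80°

Brewster's condition: tan θ_B = n₂/n₁ = 1.651/1.000 = 1.6510. Taking the arctangent, θ_B = 58.80°.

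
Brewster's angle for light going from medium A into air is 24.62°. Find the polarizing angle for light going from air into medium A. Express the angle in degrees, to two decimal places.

θ_B' ≈ 65.38°

The two Brewster angles are complementary: θ_B' = 90° − θ_B = 90° − 24.62° = 65.38°.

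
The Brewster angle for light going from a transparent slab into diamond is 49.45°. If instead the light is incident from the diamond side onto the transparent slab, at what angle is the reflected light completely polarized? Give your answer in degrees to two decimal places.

θ_B' ≈ 40.55°

The two Brewster angles are complementary: θ_B' = 90° − θ_B = 90° − 49.45° = 40.55°.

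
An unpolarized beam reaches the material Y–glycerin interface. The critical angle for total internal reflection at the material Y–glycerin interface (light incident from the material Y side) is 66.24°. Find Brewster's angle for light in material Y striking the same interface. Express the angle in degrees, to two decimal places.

sin θ_c = n₂/n₁, so n₂/n₁ = sin 66.24° = 0.9152.
Brewster: tan θ_B = n₂/n₁ = 0.9152.
θ_B = arctan(0.9152) = 42.47°.

θ_B ≈ 42.47°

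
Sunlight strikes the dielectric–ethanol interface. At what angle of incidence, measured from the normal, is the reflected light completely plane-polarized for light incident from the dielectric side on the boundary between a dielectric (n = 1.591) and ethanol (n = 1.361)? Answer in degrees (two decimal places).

The reflected p-component vanishes when tan θ_B = n₂/n₁.
tan θ_B = n₂/n₁ = 1.361/1.591 = 0.8554. Taking the arctangent, θ_B = 40.54°.

θ_B ≈ 40.54°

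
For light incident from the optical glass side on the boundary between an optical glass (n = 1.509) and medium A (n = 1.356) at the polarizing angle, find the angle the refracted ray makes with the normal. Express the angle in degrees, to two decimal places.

θ_t ≈ 48.06°

First find Brewster's angle: tan θ_B = 1.356/1.509 = 0.8986, giving θ_B = 41.94°.
The refracted ray is perpendicular to the reflected ray, so θ_t = 90° − θ_B = 48.06°.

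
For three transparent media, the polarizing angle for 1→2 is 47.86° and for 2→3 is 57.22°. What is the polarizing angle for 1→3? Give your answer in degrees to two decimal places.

θ_B ≈ 59.77°

tan θ_B(1→2) = n₂/n₁ = tan 47.86° = 1.1052.
tan θ_B(2→3) = n₃/n₂ = tan 57.22° = 1.5529.
So n₃/n₁ = (n₂/n₁)(n₃/n₂) = 1.1052 × 1.5529 = 1.7162.
θ_B(1→3) = arctan(1.7162) = 59.77°.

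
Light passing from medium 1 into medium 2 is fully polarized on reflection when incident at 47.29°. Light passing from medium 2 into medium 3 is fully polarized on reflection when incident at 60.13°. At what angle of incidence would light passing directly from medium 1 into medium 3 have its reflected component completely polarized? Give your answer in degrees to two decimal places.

tan θ_B(1→2) = n₂/n₁ = tan 47.29° = 1.0833.
tan θ_B(2→3) = n₃/n₂ = tan 60.13° = 1.7412.
n₃/n₁ = 1.8862. Then tan θ_B(1→3) = n₃/n₁, so θ_B(1→3) = arctan(1.8862) = 62.07°.

θ_B ≈ 62.07°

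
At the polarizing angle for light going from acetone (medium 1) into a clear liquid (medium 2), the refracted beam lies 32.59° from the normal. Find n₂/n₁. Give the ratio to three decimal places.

At Brewster incidence θ_B = 90° − θ_t = 90° − 32.59° = 57.41°.
tan θ_B = n₂/n₁, so n₂/n₁ = tan 57.41° = 1.564.

n₂/n₁ ≈ 1.564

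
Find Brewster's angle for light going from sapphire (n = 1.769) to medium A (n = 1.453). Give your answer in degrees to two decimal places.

θ_B ≈ 39.40°

tan θ_B = n₂/n₁ = 1.453/1.769 = 0.8214. Taking the arctangent, θ_B = 39.40°.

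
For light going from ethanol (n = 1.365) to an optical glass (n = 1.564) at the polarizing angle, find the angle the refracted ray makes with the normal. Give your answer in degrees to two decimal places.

tan θ_B = n₂/n₁ = 1.564/1.365 = 1.1458, so θ_B = 48.89°.
The refracted ray is perpendicular to the reflected ray, so θ_t = 90° − θ_B = 41.11°.

θ_t ≈ 41.11°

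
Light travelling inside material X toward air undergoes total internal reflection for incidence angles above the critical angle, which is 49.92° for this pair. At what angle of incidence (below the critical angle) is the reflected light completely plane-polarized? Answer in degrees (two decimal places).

sin θ_c = n₂/n₁, so n₂/n₁ = sin 49.92° = 0.7651.
Brewster: tan θ_B = n₂/n₁ = 0.7651.
θ_B = arctan(0.7651) = 37.42°.

θ_B ≈ 37.42°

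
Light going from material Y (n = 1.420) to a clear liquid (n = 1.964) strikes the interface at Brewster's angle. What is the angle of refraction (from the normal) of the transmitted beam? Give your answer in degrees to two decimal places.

θ_t ≈ 35.87°

tan θ_B = n₂/n₁ = 1.964/1.420 = 1.3831, so θ_B = 54.13°.
Since θ_B + θ_t = 90° at Brewster incidence, θ_t = 90° − 54.13° = 35.87°.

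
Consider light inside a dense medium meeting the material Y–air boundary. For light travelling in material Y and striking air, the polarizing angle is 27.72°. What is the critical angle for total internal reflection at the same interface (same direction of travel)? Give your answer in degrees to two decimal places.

θ_c ≈ 31.70°

n₂/n₁ = tan 27.72° = 0.5255; the critical angle satisfies sin θ_c = n₂/n₁.
θ_c = arcsin(0.5255) = 31.70°.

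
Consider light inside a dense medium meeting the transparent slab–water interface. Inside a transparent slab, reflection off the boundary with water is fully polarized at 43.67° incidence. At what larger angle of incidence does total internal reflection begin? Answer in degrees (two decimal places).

θ_c ≈ 72.67°

n₂/n₁ = tan 43.67° = 0.9546; the critical angle satisfies sin θ_c = n₂/n₁.
θ_c = arcsin(0.9546) = 72.67°.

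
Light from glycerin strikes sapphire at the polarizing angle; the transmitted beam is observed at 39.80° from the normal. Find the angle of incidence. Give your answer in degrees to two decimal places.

At Brewster's angle the reflected and refracted rays are perpendicular, so θ_B + θ_t = 90°.
So θ_B = 90° − θ_t = 90° − 39.80° = 50.20°.

θ_B ≈ 50.20°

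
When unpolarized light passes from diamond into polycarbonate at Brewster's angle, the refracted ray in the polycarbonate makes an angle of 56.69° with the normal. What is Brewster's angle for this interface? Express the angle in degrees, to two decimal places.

θ_B ≈ 33.31°

Brewster's condition makes the reflected and refracted beams perpendicular: θ_B + θ_t = 90°.
So θ_B = 90° − θ_t = 90° − 56.69° = 33.31°.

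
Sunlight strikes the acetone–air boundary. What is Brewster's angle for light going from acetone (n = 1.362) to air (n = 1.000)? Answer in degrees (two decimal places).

The reflected p-component vanishes when tan θ_B = n₂/n₁.
Here n₂/n₁ = 1.000/1.362 = 0.7342, and Brewster's law gives tan θ_B = n₂/n₁.
θ_B = arctan(0.7342) = 36.29°.

θ_B ≈ 36.29°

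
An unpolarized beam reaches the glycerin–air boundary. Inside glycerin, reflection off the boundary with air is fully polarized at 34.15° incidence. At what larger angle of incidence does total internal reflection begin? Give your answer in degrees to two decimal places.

θ_c ≈ 42.71°

tan θ_B = n₂/n₁ = tan 34.15° = 0.6783.
Total internal reflection: sin θ_c = n₂/n₁ = 0.6783.
θ_c = arcsin(0.6783) = 42.71°.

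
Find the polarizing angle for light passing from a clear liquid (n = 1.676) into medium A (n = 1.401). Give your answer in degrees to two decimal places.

θ_B ≈ 39.89°

Here n₂/n₁ = 1.401/1.676 = 0.8359, and Brewster's law gives tan θ_B = n₂/n₁.
θ_B = arctan(0.8359) = 39.89°.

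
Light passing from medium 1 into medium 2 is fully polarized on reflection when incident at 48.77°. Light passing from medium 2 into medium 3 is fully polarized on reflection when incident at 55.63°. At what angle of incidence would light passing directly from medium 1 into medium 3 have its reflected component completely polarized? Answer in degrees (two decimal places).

θ_B ≈ 59.06°

Each Brewster angle gives a ratio: n₂/n₁ = tan 48.77° = 1.1411, n₃/n₂ = tan 55.63° = 1.4621.
n₃/n₁ = 1.6684. Then tan θ_B(1→3) = n₃/n₁, so θ_B(1→3) = arctan(1.6684) = 59.06°.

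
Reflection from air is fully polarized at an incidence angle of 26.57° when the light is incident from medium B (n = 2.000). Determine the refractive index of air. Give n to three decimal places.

Full polarization of the reflected beam means tan θ_B = n₂/n₁, where n₁ is the incident medium (medium B).
n₂ = n₁ tan θ_B = 2.000 × tan 26.57° = 1.000.

n ≈ 1.000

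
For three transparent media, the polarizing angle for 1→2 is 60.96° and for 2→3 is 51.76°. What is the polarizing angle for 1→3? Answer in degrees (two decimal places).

θ_B ≈ 66.37°

Each Brewster angle gives a ratio: n₂/n₁ = tan 60.96° = 1.8011, n₃/n₂ = tan 51.76° = 1.2689.
So n₃/n₁ = (n₂/n₁)(n₃/n₂) = 1.8011 × 1.2689 = 2.2855.
θ_B(1→3) = arctan(2.2855) = 66.37°.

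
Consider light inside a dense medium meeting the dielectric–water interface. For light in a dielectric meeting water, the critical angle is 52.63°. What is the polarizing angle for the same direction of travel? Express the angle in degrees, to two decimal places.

θ_B ≈ 38.48°

At the critical angle sin θ_c = n₂/n₁, giving n₂/n₁ = sin 52.63° = 0.7947.
Then tan θ_B = n₂/n₁ = 0.7947, so θ_B = arctan 0.7947 = 38.48°.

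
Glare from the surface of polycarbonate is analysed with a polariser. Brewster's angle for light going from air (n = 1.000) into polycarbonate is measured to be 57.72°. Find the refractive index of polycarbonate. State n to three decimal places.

Full polarization of the reflected beam means tan θ_B = n₂/n₁, where n₁ is the incident medium (air).
n₂ = n₁ tan θ_B = 1.000 × tan 57.72° = 1.583.

n ≈ 1.583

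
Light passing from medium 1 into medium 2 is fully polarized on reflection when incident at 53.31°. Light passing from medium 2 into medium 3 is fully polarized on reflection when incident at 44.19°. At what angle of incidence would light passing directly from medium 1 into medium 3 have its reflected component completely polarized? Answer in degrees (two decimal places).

Each Brewster angle gives a ratio: n₂/n₁ = tan 53.31° = 1.3421, n₃/n₂ = tan 44.19° = 0.9721.
n₃/n₁ = 1.3047. Then tan θ_B(1→3) = n₃/n₁, so θ_B(1→3) = arctan(1.3047) = 52.53°.

θ_B ≈ 52.53°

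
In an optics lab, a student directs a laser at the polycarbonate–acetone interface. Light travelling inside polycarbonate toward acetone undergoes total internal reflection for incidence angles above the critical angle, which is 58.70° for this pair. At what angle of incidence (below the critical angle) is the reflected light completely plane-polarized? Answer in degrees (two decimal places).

At the critical angle sin θ_c = n₂/n₁, giving n₂/n₁ = sin 58.70° = 0.8545.
Then tan θ_B = n₂/n₁ = 0.8545, so θ_B = arctan 0.8545 = 40.51°.

θ_B ≈ 40.51°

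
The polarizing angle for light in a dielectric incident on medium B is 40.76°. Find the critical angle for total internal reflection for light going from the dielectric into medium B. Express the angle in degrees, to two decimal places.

θ_c ≈ 59.54°

From Brewster, n₂/n₁ = tan θ_B = tan 40.76° = 0.8620.
Then sin θ_c = n₂/n₁ = 0.8620, so θ_c = arcsin 0.8620 = 59.54°.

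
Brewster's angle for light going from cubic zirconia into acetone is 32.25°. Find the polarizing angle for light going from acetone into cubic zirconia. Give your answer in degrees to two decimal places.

θ_B' ≈ 57.75°

tan θ_B' = n₁/n₂ = 1/tan θ_B, so θ_B' = 90° − θ_B.
θ_B' = 90° − 32.25° = 57.75°.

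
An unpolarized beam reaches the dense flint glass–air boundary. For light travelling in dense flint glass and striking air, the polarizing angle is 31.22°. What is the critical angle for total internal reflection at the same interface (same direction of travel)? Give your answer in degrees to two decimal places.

From Brewster, n₂/n₁ = tan θ_B = tan 31.22° = 0.6061.
Then sin θ_c = n₂/n₁ = 0.6061, so θ_c = arcsin 0.6061 = 37.31°.

θ_c ≈ 37.31°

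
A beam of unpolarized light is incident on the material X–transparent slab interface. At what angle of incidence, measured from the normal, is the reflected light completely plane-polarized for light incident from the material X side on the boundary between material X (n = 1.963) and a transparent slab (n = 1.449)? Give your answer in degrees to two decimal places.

At Brewster's angle the reflected and refracted rays are perpendicular, which with Snell's law gives tan θ_B = n₂/n₁.
tan θ_B = n₂/n₁ = 1.449/1.963 = 0.7382. Taking the arctangent, θ_B = 36.43°.

θ_B ≈ 36.43°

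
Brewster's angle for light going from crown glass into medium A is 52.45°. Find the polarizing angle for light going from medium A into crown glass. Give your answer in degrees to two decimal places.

Reversing the direction swaps n₁ and n₂, so tan θ_B' = 1/tan θ_B and θ_B' = 90° − θ_B.
Hence θ_B' = 90° − 52.45° = 37.55°.

θ_B' ≈ 37.55°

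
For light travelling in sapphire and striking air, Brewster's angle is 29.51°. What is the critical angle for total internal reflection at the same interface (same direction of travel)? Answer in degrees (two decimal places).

θ_c ≈ 34.47°

n₂/n₁ = tan 29.51° = 0.5660; the critical angle satisfies sin θ_c = n₂/n₁.
θ_c = arcsin(0.5660) = 34.47°.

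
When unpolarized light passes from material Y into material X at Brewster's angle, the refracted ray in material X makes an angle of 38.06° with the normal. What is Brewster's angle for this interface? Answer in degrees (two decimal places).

θ_B ≈ 51.94°

Brewster's condition makes the reflected and refracted beams perpendicular: θ_B + θ_t = 90°.
θ_B = 90° − 38.06° = 51.94°.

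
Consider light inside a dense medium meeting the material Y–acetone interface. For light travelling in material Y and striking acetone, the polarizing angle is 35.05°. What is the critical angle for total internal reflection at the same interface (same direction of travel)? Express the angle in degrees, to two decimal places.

From Brewster, n₂/n₁ = tan θ_B = tan 35.05° = 0.7015.
Then sin θ_c = n₂/n₁ = 0.7015, so θ_c = arcsin 0.7015 = 44.55°.

θ_c ≈ 44.55°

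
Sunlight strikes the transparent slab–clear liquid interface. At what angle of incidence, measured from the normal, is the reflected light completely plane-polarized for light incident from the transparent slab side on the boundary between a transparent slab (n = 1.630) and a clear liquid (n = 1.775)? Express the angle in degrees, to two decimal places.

tan θ_B = n₂/n₁ = 1.775/1.630 = 1.0890.
θ_B = arctan(1.0890) = 47.44°.

θ_B ≈ 47.44°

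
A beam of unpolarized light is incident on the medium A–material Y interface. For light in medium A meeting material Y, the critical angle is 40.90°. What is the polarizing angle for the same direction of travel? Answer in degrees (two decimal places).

sin θ_c = n₂/n₁, so n₂/n₁ = sin 40.90° = 0.6547.
Brewster: tan θ_B = n₂/n₁ = 0.6547.
θ_B = arctan(0.6547) = 33.21°.

θ_B ≈ 33.21°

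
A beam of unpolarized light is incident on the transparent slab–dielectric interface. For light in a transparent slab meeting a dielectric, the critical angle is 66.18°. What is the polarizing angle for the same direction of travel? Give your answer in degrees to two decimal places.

θ_B ≈ 42.45°

At the critical angle sin θ_c = n₂/n₁, giving n₂/n₁ = sin 66.18° = 0.9148.
Then tan θ_B = n₂/n₁ = 0.9148, so θ_B = arctan 0.9148 = 42.45°.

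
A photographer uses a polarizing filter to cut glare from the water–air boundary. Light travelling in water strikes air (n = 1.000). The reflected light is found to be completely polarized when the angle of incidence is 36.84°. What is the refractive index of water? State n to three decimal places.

n ≈ 1.335

Full polarization of the reflected beam means tan θ_B = n₂/n₁, where n₁ is the incident medium (water).
n₁ = n₂ / tan θ_B = 1.000 / tan 36.84° = 1.335.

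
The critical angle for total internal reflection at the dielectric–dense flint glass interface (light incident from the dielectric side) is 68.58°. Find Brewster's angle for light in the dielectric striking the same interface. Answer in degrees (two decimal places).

sin θ_c = n₂/n₁, so n₂/n₁ = sin 68.58° = 0.9309.
Brewster: tan θ_B = n₂/n₁ = 0.9309.
θ_B = arctan(0.9309) = 42.95°.

θ_B ≈ 42.95°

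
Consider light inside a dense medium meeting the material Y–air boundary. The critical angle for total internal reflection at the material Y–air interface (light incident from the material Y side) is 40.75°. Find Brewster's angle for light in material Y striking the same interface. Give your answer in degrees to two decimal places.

θ_B ≈ 33.13°

At the critical angle sin θ_c = n₂/n₁, giving n₂/n₁ = sin 40.75° = 0.6528.
Then tan θ_B = n₂/n₁ = 0.6528, so θ_B = arctan 0.6528 = 33.13°.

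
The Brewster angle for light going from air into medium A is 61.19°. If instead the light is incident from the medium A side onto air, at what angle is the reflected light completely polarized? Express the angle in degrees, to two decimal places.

θ_B' ≈ 28.81°

The two Brewster angles are complementary: θ_B' = 90° − θ_B = 90° − 61.19° = 28.81°.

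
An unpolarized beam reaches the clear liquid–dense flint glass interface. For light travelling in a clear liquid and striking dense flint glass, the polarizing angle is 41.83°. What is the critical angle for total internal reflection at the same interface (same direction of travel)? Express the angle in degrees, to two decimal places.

From Brewster, n₂/n₁ = tan θ_B = tan 41.83° = 0.8950.
Then sin θ_c = n₂/n₁ = 0.8950, so θ_c = arcsin 0.8950 = 63.51°.

θ_c ≈ 63.51°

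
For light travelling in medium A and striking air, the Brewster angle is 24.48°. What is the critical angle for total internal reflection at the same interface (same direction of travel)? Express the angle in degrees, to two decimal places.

n₂/n₁ = tan 24.48° = 0.4553; the critical angle satisfies sin θ_c = n₂/n₁.
θ_c = arcsin(0.4553) = 27.08°.

θ_c ≈ 27.08°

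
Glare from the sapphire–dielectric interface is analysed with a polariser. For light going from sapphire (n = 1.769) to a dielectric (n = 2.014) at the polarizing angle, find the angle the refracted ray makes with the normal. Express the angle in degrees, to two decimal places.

θ_t ≈ 41.29°

θ_B = arctan(n₂/n₁) = arctan(2.014/1.769) = 48.71°.
At Brewster's angle the reflected and refracted rays are perpendicular, so θ_t = 90° − θ_B = 90° − 48.71° = 41.29°.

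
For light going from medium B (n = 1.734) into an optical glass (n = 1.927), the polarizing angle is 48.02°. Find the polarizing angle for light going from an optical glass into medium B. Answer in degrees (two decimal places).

The two Brewster angles are complementary: θ_B' = 90° − θ_B = 90° − 48.02° = 41.98°.

θ_B' ≈ 41.98°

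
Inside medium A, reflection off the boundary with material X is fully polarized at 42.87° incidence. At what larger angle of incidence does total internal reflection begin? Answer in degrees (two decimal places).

θ_c ≈ 68.17°

tan θ_B = n₂/n₁ = tan 42.87° = 0.9283.
Total internal reflection: sin θ_c = n₂/n₁ = 0.9283.
θ_c = arcsin(0.9283) = 68.17°.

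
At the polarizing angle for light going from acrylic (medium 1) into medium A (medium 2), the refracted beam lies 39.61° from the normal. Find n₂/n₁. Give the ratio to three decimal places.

n₂/n₁ ≈ 1.208

At Brewster incidence θ_B = 90° − θ_t = 90° − 39.61° = 50.39°.
tan θ_B = n₂/n₁, so n₂/n₁ = tan 50.39° = 1.208.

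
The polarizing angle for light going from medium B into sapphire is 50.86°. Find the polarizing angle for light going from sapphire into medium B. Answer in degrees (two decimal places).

Reversing the direction swaps n₁ and n₂, so tan θ_B' = 1/tan θ_B and θ_B' = 90° − θ_B.
Hence θ_B' = 90° − 50.86° = 39.14°.

θ_B' ≈ 39.14°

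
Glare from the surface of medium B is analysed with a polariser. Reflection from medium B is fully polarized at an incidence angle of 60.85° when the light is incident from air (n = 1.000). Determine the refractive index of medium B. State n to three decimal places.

n ≈ 1.793

Full polarization of the reflected beam means tan θ_B = n₂/n₁, where n₁ is the incident medium (air).
n₂ = n₁ tan θ_B = 1.000 × tan 60.85° = 1.793.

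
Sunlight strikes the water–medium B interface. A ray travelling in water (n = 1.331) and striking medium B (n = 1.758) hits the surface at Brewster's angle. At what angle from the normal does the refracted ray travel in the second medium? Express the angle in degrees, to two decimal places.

First find Brewster's angle: tan θ_B = 1.758/1.331 = 1.3208, giving θ_B = 52.87°.
Since θ_B + θ_t = 90° at Brewster incidence, θ_t = 90° − 52.87° = 37.13°.

θ_t ≈ 37.13°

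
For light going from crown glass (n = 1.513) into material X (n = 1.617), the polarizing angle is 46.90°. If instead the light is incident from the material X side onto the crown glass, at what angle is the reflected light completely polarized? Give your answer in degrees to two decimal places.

θ_B' ≈ 43.10°

The two Brewster angles are complementary: θ_B' = 90° − θ_B = 90° − 46.90° = 43.10°.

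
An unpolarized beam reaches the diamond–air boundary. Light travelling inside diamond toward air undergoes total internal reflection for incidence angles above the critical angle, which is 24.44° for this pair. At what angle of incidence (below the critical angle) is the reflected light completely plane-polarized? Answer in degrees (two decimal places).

n₂/n₁ = sin θ_c = sin 24.44° = 0.4137.
tan θ_B equals the same ratio, so θ_B = arctan(0.4137) = 22.48°.

θ_B ≈ 22.48°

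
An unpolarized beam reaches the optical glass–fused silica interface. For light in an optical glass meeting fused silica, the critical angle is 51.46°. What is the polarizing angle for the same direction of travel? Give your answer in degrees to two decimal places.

θ_B ≈ 38.03°

n₂/n₁ = sin θ_c = sin 51.46° = 0.7822.
tan θ_B equals the same ratio, so θ_B = arctan(0.7822) = 38.03°.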